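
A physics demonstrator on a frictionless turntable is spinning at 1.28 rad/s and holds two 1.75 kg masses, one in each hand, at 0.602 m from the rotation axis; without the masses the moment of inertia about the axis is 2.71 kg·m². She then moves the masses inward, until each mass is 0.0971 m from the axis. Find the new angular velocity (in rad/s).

Angular momentum about the spin axis is conserved since the torque about it is zero.
I₁ = 2.71 + 2(1.75)(0.602)² = 3.978 kg·m²; I₂ = 2.71 + 2(1.75)(0.0971)² = 2.743 kg·m².
ω₂ = I₁ω₁ / I₂ = (3.978)(1.28 rad/s) / (2.743) = 1.856 rad/s.

ω₂ ≈ 1.86 rad/s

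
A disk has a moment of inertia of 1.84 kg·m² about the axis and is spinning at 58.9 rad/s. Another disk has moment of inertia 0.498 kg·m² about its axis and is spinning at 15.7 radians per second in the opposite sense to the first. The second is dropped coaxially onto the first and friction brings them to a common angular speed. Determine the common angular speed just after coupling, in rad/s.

|ω_f| ≈ 43.0 rad/s

The coupling torques are internal; angular momentum about the shared axis is conserved.
Taking A's sense as positive: L = (1.840)(58.9) − (0.4980)(15.7) = 100.6 kg·m²·rad/s.
Combined I = 1.840 + 0.4980 = 2.338 kg·m².
ω_f = L / I = 100.6 / 2.338 = 43.01 rad/s.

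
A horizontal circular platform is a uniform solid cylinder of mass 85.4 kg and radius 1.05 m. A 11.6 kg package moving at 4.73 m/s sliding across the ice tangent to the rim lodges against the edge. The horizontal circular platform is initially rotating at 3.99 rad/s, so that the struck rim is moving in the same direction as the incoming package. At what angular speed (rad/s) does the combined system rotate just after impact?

About the central axle the impulsive forces during the collision are internal, so angular momentum about that axis is conserved.
I_p = ½(85.4)(1.05)² = 47.08 kg·m². Taking the sense of the package's angular momentum as positive, L_{package} = m v R = (11.6)(4.73)(1.05) = 57.61 kg·m²/s.
L_i = +I_p ω_p + m v R = +(47.08)(3.99) + 57.61 = 245.4 kg·m²/s.
After sticking, I_f = I_p + m R² = 47.08 + (11.6)(1.05)² = 59.87 kg·m².
ω_f = L_i / I_f = 245.4 / 59.87 = 4.100 rad/s.

|ω_f| ≈ 4.10 rad/s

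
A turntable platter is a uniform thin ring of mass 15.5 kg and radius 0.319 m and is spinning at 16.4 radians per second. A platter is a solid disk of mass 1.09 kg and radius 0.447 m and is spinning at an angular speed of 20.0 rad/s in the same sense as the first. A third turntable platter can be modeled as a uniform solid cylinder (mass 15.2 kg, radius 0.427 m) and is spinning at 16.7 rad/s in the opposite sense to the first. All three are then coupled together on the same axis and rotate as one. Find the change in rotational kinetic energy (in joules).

ΔKE ≈ -423 J

No external torque acts about the common axis, so total angular momentum is conserved.
Moments of inertia: I_A = (15.5)(0.319)² = 1.577 kg·m²; I_B = ½(1.09)(0.447)² = 0.1089 kg·m²; I_C = ½(15.2)(0.427)² = 1.386 kg·m².
Taking A's sense as positive: L = (1.577)(16.4) + (0.1089)(20.0) − (1.386)(16.7) = 4.904 kg·m²·rad/s.
Combined I = 1.577 + 0.1089 + 1.386 = 3.072 kg·m².
ω_f = L / I = 4.904 / 3.072 = 1.597 rad/s.
KE_i = ½ΣIω² = 427.1 J; KE_f = ½(3.072)(1.597)² = 3.915 J.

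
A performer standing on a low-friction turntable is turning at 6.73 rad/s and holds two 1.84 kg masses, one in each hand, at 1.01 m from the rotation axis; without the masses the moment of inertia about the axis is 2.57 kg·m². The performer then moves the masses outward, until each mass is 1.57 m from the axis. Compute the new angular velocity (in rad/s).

ω₂ ≈ 3.66 rad/s

Angular momentum about the spin axis is conserved since the torque about it is zero.
I₁ = 2.57 + 2(1.84)(1.01)² = 6.324 kg·m²; I₂ = 2.57 + 2(1.84)(1.57)² = 11.64 kg·m².
ω₂ = I₁ω₁ / I₂ = (6.324)(6.73 rad/s) / (11.64) = 3.656 rad/s.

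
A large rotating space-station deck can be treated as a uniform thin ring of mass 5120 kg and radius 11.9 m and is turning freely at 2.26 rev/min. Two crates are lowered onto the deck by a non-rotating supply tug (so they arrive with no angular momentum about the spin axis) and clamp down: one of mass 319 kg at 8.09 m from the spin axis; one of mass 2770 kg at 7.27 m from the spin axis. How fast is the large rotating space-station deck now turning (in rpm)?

ω_f ≈ 1.84 rpm

No external torque acts about the spin axis; L_before = L_after.
I_p = (5120)(11.9)² = 7.250e+05 kg·m².
Added inertia Σmr² = (319)(8.09)² + (2770)(7.27)² = 1.673e+05 kg·m²; I_f = 7.250e+05 + 1.673e+05 = 8.923e+05 kg·m².
ω_f = I_p ω_i / I_f = (7.250e+05)(2.26) / 8.923e+05 = 1.836 rpm.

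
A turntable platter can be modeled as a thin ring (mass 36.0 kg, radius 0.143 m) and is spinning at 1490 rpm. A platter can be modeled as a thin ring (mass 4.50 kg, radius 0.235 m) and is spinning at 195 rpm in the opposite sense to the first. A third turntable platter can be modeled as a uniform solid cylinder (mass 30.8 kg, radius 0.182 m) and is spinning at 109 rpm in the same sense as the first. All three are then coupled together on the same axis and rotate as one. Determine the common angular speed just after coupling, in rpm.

No external torque acts about the common axis, so total angular momentum is conserved.
Moments of inertia: I_A = (36.0)(0.143)² = 0.7362 kg·m²; I_B = (4.50)(0.235)² = 0.2485 kg·m²; I_C = ½(30.8)(0.182)² = 0.5101 kg·m².
Taking A's sense as positive: L = (0.7362)(1490) − (0.2485)(195) + (0.5101)(109) = 1104 kg·m²·rpm.
Combined I = 0.7362 + 0.2485 + 0.5101 = 1.495 kg·m².
ω_f = L / I = 1104 / 1.495 = 738.6 rpm.

|ω_f| ≈ 739 rpm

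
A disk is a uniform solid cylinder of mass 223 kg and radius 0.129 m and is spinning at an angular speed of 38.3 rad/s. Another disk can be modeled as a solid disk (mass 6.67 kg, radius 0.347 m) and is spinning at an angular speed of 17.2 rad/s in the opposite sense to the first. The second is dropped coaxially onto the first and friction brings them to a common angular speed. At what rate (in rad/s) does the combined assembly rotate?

No external torque acts about the common axis, so total angular momentum is conserved.
Moments of inertia: I_A = ½(223)(0.129)² = 1.855 kg·m²; I_B = ½(6.67)(0.347)² = 0.4016 kg·m².
Taking A's sense as positive: L = (1.855)(38.3) − (0.4016)(17.2) = 64.16 kg·m²·rad/s.
Combined I = 1.855 + 0.4016 = 2.257 kg·m².
ω_f = L / I = 64.16 / 2.257 = 28.43 rad/s.

|ω_f| ≈ 28.4 rad/s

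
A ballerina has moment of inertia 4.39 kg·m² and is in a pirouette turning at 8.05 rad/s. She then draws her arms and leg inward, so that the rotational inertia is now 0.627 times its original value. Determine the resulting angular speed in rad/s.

ω₂ ≈ 12.8 rad/s

With no external torque about the axis, L is conserved: I₁ω₁ = I₂ω₂.
I₂ = 0.627 × 4.39 = 2.753 kg·m².
ω₂ = I₁ω₁ / I₂ = (4.390)(8.05 rad/s) / (2.753) = 12.84 rad/s.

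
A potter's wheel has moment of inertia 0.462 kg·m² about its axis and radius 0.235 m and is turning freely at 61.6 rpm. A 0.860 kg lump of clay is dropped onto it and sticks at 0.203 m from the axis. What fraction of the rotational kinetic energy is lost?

fraction ≈ 0.0712

The added mass arrives with no angular momentum about the axis, and any external torque about the axis is negligible, so the system's angular momentum is conserved.
Added inertia Σmr² = (0.860)(0.203)² = 0.03544 kg·m²; I_f = 0.4620 + 0.03544 = 0.4974 kg·m².
ω_f = I_p ω_i / I_f = (0.4620)(61.6) / 0.4974 = 57.21 rpm.
KE_i = ½(0.4620)(6.451 rad/s)² = 9.612 J; KE_f = ½(0.4974)(5.991)² = 8.928 J.
Fraction lost = 0.07124.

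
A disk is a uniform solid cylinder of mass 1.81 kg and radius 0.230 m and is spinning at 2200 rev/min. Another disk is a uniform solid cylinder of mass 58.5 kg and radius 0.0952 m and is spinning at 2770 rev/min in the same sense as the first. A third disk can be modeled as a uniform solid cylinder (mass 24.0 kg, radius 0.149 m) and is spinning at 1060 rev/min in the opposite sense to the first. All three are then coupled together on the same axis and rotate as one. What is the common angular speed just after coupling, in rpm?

|ω_f| ≈ 962 rpm

No external torque acts about the common axis, so total angular momentum is conserved.
Moments of inertia: I_A = ½(1.81)(0.230)² = 0.04787 kg·m²; I_B = ½(58.5)(0.0952)² = 0.2651 kg·m²; I_C = ½(24.0)(0.149)² = 0.2664 kg·m².
Taking A's sense as positive: L = (0.04787)(2200) + (0.2651)(2770) − (0.2664)(1060) = 557.2 kg·m²·rpm.
Combined I = 0.04787 + 0.2651 + 0.2664 = 0.5794 kg·m².
ω_f = L / I = 557.2 / 0.5794 = 961.8 rpm.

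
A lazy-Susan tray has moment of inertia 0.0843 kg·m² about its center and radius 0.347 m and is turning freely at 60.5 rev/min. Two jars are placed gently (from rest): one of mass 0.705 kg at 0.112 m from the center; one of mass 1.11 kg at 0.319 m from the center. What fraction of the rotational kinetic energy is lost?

No external torque acts about the center; L_before = L_after.
Added inertia Σmr² = (0.705)(0.112)² + (1.11)(0.319)² = 0.1218 kg·m²; I_f = 0.08430 + 0.1218 = 0.2061 kg·m².
ω_f = I_p ω_i / I_f = (0.08430)(60.5) / 0.2061 = 24.75 rpm.
KE_i = ½(0.08430)(6.336 rad/s)² = 1.692 J; KE_f = ½(0.2061)(2.591)² = 0.6920 J.
Fraction lost = 0.5910.

fraction ≈ 0.591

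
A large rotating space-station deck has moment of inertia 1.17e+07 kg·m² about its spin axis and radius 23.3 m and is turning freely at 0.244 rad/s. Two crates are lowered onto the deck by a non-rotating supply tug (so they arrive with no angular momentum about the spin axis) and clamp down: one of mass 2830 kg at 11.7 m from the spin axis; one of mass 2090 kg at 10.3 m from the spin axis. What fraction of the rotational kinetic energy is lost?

The added mass arrives with no angular momentum about the spin axis, and any external torque about the spin axis is negligible, so the system's angular momentum is conserved.
Added inertia Σmr² = (2830)(11.7)² + (2090)(10.3)² = 6.091e+05 kg·m²; I_f = 1.170e+07 + 6.091e+05 = 1.231e+07 kg·m².
ω_f = I_p ω_i / I_f = (1.170e+07)(0.244) / 1.231e+07 = 0.2319 rad/s.
KE_i = ½(1.170e+07)(0.2440 rad/s)² = 3.483e+05 J; KE_f = ½(1.231e+07)(0.2319)² = 3.311e+05 J.
Fraction lost = 0.04949.

fraction ≈ 0.0495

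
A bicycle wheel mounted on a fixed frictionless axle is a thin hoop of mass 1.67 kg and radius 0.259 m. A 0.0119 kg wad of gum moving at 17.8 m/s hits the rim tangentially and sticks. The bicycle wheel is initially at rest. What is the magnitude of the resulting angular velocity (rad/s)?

|ω_f| ≈ 0.486 rad/s

The axle reaction passes through the axle and exerts no torque about it; angular momentum about the axle is conserved through the impact.
I_p = (1.67)(0.259)² = 0.1120 kg·m². Taking the sense of the wad of gum's angular momentum as positive, L_{wad} = m v R = (0.0119)(17.8)(0.259) = 0.05486 kg·m²/s.
L_i = 0 + 0.05486 = 0.05486 kg·m²/s.
After sticking, I_f = I_p + m R² = 0.1120 + (0.0119)(0.259)² = 0.1128 kg·m².
ω_f = L_i / I_f = 0.05486 / 0.1128 = 0.4863 rad/s.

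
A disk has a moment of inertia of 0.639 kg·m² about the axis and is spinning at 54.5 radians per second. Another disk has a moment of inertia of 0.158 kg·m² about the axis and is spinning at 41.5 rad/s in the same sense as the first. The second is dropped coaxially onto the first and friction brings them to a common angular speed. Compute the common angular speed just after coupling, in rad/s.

|ω_f| ≈ 51.9 rad/s

No external torque acts about the common axis, so total angular momentum is conserved.
Taking A's sense as positive: L = (0.6390)(54.5) + (0.1580)(41.5) = 41.38 kg·m²·rad/s.
Combined I = 0.6390 + 0.1580 = 0.7970 kg·m².
ω_f = L / I = 41.38 / 0.7970 = 51.92 rad/s.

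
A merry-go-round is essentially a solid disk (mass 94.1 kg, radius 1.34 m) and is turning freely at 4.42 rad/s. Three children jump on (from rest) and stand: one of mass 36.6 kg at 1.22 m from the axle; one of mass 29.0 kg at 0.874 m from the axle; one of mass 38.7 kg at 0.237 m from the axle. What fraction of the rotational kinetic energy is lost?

The added mass arrives with no angular momentum about the axle, and any external torque about the axle is negligible, so the system's angular momentum is conserved.
I_p = ½(94.1)(1.34)² = 84.48 kg·m².
Added inertia Σmr² = (36.6)(1.22)² + (29.0)(0.874)² + (38.7)(0.237)² = 78.80 kg·m²; I_f = 84.48 + 78.80 = 163.3 kg·m².
ω_f = I_p ω_i / I_f = (84.48)(4.42) / 163.3 = 2.287 rad/s.
KE_i = ½(84.48)(4.420 rad/s)² = 825.2 J; KE_f = ½(163.3)(2.287)² = 427.0 J.
Fraction lost = 0.4826.

fraction ≈ 0.483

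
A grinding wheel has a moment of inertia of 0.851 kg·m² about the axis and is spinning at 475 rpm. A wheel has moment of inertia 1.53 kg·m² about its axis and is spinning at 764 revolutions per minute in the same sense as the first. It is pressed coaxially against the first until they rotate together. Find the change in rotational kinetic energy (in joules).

The coupling torques are internal; angular momentum about the shared axis is conserved.
Taking A's sense as positive: L = (0.8510)(475) + (1.530)(764) = 1573 kg·m²·rpm.
Combined I = 0.8510 + 1.530 = 2.381 kg·m².
ω_f = L / I = 1573 / 2.381 = 660.7 rpm.
KE_i = ½ΣIω² = 5950 J; KE_f = ½(2.381)(69.19)² = 5699 J.

ΔKE ≈ -250 J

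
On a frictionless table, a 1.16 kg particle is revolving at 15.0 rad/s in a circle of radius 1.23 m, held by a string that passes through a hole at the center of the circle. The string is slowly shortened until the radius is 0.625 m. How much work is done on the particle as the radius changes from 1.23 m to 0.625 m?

The constraining force is radial, so m r² ω about the center is conserved.
ω₂ = ω₁ (r₁/r₂)² = (15.0)(1.23/0.625)² = 58.10 rad/s.
W = ΔKE = ½m(v₂² − v₁²) = 567.2 J.

W ≈ 567 J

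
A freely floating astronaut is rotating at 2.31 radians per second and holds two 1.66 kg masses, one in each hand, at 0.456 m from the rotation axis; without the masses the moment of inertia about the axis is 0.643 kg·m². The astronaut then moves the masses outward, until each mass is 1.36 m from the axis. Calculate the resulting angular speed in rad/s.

With no external torque about the axis, L is conserved: I₁ω₁ = I₂ω₂.
I₁ = 0.643 + 2(1.66)(0.456)² = 1.333 kg·m²; I₂ = 0.643 + 2(1.66)(1.36)² = 6.784 kg·m².
ω₂ = I₁ω₁ / I₂ = (1.333)(2.31 rad/s) / (6.784) = 0.4540 rad/s.

ω₂ ≈ 0.454 rad/s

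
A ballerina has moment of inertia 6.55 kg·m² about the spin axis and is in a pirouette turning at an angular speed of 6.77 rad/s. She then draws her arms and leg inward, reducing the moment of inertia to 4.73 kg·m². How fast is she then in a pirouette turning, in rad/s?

ω₂ ≈ 9.37 rad/s

No external torque acts about the spin axis, so angular momentum is conserved.
ω₂ = I₁ω₁ / I₂ = (6.550)(6.77 rad/s) / (4.730) = 9.375 rad/s.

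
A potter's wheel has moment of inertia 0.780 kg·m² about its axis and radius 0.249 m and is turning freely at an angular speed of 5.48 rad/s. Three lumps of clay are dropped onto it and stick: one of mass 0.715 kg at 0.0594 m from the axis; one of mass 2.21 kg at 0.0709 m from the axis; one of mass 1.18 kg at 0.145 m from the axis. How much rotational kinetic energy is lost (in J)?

The added mass arrives with no angular momentum about the axis, and any external torque about the axis is negligible, so the system's angular momentum is conserved.
Added inertia Σmr² = (0.715)(0.0594)² + (2.21)(0.0709)² + (1.18)(0.145)² = 0.03844 kg·m²; I_f = 0.7800 + 0.03844 = 0.8184 kg·m².
ω_f = I_p ω_i / I_f = (0.7800)(5.48) / 0.8184 = 5.223 rad/s.
KE_i = ½(0.7800)(5.480 rad/s)² = 11.71 J; KE_f = ½(0.8184)(5.223)² = 11.16 J.

energy lost ≈ 0.550 J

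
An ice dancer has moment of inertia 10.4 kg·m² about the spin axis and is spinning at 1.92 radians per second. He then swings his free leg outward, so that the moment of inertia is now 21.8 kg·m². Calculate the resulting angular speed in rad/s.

ω₂ ≈ 0.916 rad/s

No external torque acts about the spin axis, so angular momentum is conserved.
ω₂ = I₁ω₁ / I₂ = (10.40)(1.92 rad/s) / (21.80) = 0.9160 rad/s.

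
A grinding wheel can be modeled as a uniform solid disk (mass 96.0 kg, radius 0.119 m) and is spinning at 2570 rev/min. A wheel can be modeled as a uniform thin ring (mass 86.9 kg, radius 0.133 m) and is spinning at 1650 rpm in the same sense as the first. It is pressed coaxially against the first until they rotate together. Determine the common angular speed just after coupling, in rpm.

The coupling torques are internal; angular momentum about the shared axis is conserved.
Moments of inertia: I_A = ½(96.0)(0.119)² = 0.6797 kg·m²; I_B = (86.9)(0.133)² = 1.537 kg·m².
Taking A's sense as positive: L = (0.6797)(2570) + (1.537)(1650) = 4283 kg·m²·rpm.
Combined I = 0.6797 + 1.537 = 2.217 kg·m².
ω_f = L / I = 4283 / 2.217 = 1932 rpm.

|ω_f| ≈ 1930 rpm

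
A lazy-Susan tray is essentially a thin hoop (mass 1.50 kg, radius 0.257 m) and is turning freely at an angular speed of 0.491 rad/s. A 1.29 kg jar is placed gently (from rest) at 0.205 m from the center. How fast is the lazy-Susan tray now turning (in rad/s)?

ω_f ≈ 0.317 rad/s

No external torque acts about the center; L_before = L_after.
I_p = (1.50)(0.257)² = 0.09907 kg·m².
Added inertia Σmr² = (1.29)(0.205)² = 0.05421 kg·m²; I_f = 0.09907 + 0.05421 = 0.1533 kg·m².
ω_f = I_p ω_i / I_f = (0.09907)(0.491) / 0.1533 = 0.3173 rad/s.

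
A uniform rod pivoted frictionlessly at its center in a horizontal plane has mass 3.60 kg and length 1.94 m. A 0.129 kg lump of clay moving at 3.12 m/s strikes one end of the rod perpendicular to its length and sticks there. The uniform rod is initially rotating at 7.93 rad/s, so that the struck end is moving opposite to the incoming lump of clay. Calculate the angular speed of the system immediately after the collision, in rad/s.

|ω_f| ≈ 6.85 rad/s

The axle reaction passes through the pivot and exerts no torque about it; angular momentum about the pivot is conserved through the impact.
I_p = (1/12)(3.60)(1.94)² = 1.129 kg·m². Taking the sense of the lump of clay's angular momentum as positive, L_{lump} = m v R = (0.129)(3.12)(1.94/2) = 0.3904 kg·m²/s.
L_i = −I_p ω_p + m v R = −(1.129)(7.93) + 0.3904 = -8.563 kg·m²/s.
After sticking, I_f = I_p + m R² = 1.129 + (0.129)(1.94/2)² = 1.250 kg·m².
ω_f = L_i / I_f = -8.563 / 1.250 = -6.848 rad/s.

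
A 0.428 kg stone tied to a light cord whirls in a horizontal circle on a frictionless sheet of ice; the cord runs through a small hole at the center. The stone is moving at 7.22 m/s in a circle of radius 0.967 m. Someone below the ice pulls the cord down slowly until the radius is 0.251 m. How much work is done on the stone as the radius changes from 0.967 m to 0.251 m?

W ≈ 154 J

Central (radial) force ⇒ zero torque about the center ⇒ m v r is constant.
v₂ = v₁ r₁ / r₂ = (7.22)(0.967) / (0.251) = 27.82 m/s.
W = ΔKE = ½m(v₂² − v₁²) = 154.4 J.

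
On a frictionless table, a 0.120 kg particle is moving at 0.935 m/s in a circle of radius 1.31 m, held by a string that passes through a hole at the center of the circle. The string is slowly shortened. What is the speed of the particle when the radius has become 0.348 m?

Central (radial) force ⇒ zero torque about the center ⇒ m v r is constant.
v₂ = v₁ r₁ / r₂ = (0.935)(1.31) / (0.348) = 3.520 m/s.

v₂ ≈ 3.52 m/s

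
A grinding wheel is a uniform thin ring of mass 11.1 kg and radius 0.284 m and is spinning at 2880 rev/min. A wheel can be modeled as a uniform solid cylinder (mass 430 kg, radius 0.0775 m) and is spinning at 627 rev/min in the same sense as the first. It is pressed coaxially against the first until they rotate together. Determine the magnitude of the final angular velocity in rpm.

No external torque acts about the common axis, so total angular momentum is conserved.
Moments of inertia: I_A = (11.1)(0.284)² = 0.8953 kg·m²; I_B = ½(430)(0.0775)² = 1.291 kg·m².
Taking A's sense as positive: L = (0.8953)(2880) + (1.291)(627) = 3388 kg·m²·rpm.
Combined I = 0.8953 + 1.291 = 2.187 kg·m².
ω_f = L / I = 3388 / 2.187 = 1549 rpm.

|ω_f| ≈ 1550 rpm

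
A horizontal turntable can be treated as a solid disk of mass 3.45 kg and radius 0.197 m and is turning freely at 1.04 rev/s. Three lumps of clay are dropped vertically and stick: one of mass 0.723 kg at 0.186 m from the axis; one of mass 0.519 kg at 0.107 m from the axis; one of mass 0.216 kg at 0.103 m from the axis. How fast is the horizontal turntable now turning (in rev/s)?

ω_f ≈ 0.695 rev/s

The added mass arrives with no angular momentum about the axis, and any external torque about the axis is negligible, so the system's angular momentum is conserved.
I_p = ½(3.45)(0.197)² = 0.06695 kg·m².
Added inertia Σmr² = (0.723)(0.186)² + (0.519)(0.107)² + (0.216)(0.103)² = 0.03325 kg·m²; I_f = 0.06695 + 0.03325 = 0.1002 kg·m².
ω_f = I_p ω_i / I_f = (0.06695)(1.04) / 0.1002 = 0.6949 rev/s.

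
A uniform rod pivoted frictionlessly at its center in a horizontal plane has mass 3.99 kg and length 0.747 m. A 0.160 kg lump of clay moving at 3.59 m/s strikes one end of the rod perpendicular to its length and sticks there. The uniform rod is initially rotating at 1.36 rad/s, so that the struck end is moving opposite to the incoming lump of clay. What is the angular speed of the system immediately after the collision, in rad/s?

|ω_f| ≈ 0.182 rad/s

About the pivot the impulsive forces during the collision are internal, so angular momentum about that axis is conserved.
I_p = (1/12)(3.99)(0.747)² = 0.1855 kg·m². Taking the sense of the lump of clay's angular momentum as positive, L_{lump} = m v R = (0.160)(3.59)(0.747/2) = 0.2145 kg·m²/s.
L_i = −I_p ω_p + m v R = −(0.1855)(1.36) + 0.2145 = -0.03779 kg·m²/s.
After sticking, I_f = I_p + m R² = 0.1855 + (0.160)(0.747/2)² = 0.2079 kg·m².
ω_f = L_i / I_f = -0.03779 / 0.2079 = -0.1818 rad/s.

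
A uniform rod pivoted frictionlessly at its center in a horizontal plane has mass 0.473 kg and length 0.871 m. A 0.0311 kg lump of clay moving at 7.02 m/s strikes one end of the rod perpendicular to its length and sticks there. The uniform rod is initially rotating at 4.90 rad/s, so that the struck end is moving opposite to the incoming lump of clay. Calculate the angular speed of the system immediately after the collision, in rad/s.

About the pivot the impulsive forces during the collision are internal, so angular momentum about that axis is conserved.
I_p = (1/12)(0.473)(0.871)² = 0.02990 kg·m². Taking the sense of the lump of clay's angular momentum as positive, L_{lump} = m v R = (0.0311)(7.02)(0.871/2) = 0.09508 kg·m²/s.
L_i = −I_p ω_p + m v R = −(0.02990)(4.90) + 0.09508 = -0.05145 kg·m²/s.
After sticking, I_f = I_p + m R² = 0.02990 + (0.0311)(0.871/2)² = 0.03580 kg·m².
ω_f = L_i / I_f = -0.05145 / 0.03580 = -1.437 rad/s.

|ω_f| ≈ 1.44 rad/s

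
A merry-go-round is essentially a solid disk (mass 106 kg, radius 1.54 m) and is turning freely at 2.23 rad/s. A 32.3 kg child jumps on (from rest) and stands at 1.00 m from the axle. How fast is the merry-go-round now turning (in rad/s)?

ω_f ≈ 1.77 rad/s

The added mass arrives with no angular momentum about the axle, and any external torque about the axle is negligible, so the system's angular momentum is conserved.
I_p = ½(106)(1.54)² = 125.7 kg·m².
Added inertia Σmr² = (32.3)(1.00)² = 32.30 kg·m²; I_f = 125.7 + 32.30 = 158.0 kg·m².
ω_f = I_p ω_i / I_f = (125.7)(2.23) / 158.0 = 1.774 rad/s.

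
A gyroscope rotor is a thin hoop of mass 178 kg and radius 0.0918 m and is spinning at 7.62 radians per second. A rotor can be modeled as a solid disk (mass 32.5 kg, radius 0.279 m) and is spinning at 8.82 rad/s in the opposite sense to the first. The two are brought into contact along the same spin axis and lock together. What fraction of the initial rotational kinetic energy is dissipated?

fraction ≈ 1.00

The coupling torques are internal; angular momentum about the shared axis is conserved.
Moments of inertia: I_A = (178)(0.0918)² = 1.500 kg·m²; I_B = ½(32.5)(0.279)² = 1.265 kg·m².
Taking A's sense as positive: L = (1.500)(7.62) − (1.265)(8.82) = 0.2738 kg·m²·rad/s.
Combined I = 1.500 + 1.265 = 2.765 kg·m².
ω_f = L / I = 0.2738 / 2.765 = 0.09903 rad/s.
KE_i = ½ΣIω² = 92.75 J; KE_f = ½(2.765)(0.09903)² = 0.01356 J.
Fraction dissipated = (KE_i − KE_f)/KE_i = 0.9999.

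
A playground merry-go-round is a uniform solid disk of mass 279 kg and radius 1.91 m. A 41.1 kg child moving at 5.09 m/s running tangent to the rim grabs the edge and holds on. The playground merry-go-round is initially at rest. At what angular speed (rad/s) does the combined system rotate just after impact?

|ω_f| ≈ 0.606 rad/s

The axle reaction passes through the axle and exerts no torque about it; angular momentum about the axle is conserved through the impact.
I_p = ½(279)(1.91)² = 508.9 kg·m². Taking the sense of the child's angular momentum as positive, L_{child} = m v R = (41.1)(5.09)(1.91) = 399.6 kg·m²/s.
L_i = 0 + 399.6 = 399.6 kg·m²/s.
After sticking, I_f = I_p + m R² = 508.9 + (41.1)(1.91)² = 658.8 kg·m².
ω_f = L_i / I_f = 399.6 / 658.8 = 0.6065 rad/s.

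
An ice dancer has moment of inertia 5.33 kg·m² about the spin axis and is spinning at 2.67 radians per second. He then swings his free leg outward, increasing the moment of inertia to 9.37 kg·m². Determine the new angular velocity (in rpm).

ω₂ ≈ 14.5 rpm

With no external torque about the axis, L is conserved: I₁ω₁ = I₂ω₂.
ω₂ = I₁ω₁ / I₂ = (5.330)(2.67 rad/s) / (9.370) = 1.519 rad/s = 14.50 rpm.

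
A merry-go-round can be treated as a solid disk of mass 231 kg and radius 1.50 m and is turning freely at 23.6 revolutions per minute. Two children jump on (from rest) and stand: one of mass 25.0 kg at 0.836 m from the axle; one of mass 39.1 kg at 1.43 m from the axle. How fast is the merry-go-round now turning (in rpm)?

The added mass arrives with no angular momentum about the axle, and any external torque about the axle is negligible, so the system's angular momentum is conserved.
I_p = ½(231)(1.50)² = 259.9 kg·m².
Added inertia Σmr² = (25.0)(0.836)² + (39.1)(1.43)² = 97.43 kg·m²; I_f = 259.9 + 97.43 = 357.3 kg·m².
ω_f = I_p ω_i / I_f = (259.9)(23.6) / 357.3 = 17.16 rpm.

ω_f ≈ 17.2 rpm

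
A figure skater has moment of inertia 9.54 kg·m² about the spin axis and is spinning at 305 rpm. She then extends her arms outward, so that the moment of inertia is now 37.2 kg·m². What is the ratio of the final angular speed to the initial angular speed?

With no external torque about the axis, L is conserved: I₁ω₁ = I₂ω₂.
ω₂/ω₁ = I₁/I₂ = 9.540 / 37.20 = 0.2565.

ω₂/ω₁ ≈ 0.256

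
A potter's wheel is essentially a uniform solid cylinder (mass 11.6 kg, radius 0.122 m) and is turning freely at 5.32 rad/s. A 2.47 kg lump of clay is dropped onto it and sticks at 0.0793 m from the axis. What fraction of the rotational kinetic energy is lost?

The added mass arrives with no angular momentum about the axis, and any external torque about the axis is negligible, so the system's angular momentum is conserved.
I_p = ½(11.6)(0.122)² = 0.08633 kg·m².
Added inertia Σmr² = (2.47)(0.0793)² = 0.01553 kg·m²; I_f = 0.08633 + 0.01553 = 0.1019 kg·m².
ω_f = I_p ω_i / I_f = (0.08633)(5.32) / 0.1019 = 4.509 rad/s.
KE_i = ½(0.08633)(5.320 rad/s)² = 1.222 J; KE_f = ½(0.1019)(4.509)² = 1.035 J.
Fraction lost = 0.1525.

fraction ≈ 0.152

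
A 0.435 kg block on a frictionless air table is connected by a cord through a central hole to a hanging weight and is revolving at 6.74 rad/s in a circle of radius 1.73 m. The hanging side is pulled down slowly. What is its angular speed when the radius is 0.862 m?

ω₂ ≈ 27.1 rad/s

No torque about the axis ⇒ m r₁² ω₁ = m r₂² ω₂.
ω₂ = ω₁ (r₁/r₂)² = (6.74)(1.73/0.862)² = 27.15 rad/s.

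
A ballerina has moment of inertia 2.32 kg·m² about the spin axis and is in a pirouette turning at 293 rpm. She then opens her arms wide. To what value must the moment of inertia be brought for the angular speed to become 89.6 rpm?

With no external torque about the axis, L is conserved: I₁ω₁ = I₂ω₂.
I₂ = I₁ω₁ / ω₂ = (2.32)(293) / (89.6) = 7.587 kg·m².

I₂ ≈ 7.59 kg·m²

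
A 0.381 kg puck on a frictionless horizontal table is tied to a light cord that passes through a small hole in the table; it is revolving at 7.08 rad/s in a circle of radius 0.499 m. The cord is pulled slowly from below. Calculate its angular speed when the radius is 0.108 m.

The constraining force is radial, so m r² ω about the center is conserved.
ω₂ = ω₁ (r₁/r₂)² = (7.08)(0.499/0.108)² = 151.1 rad/s.

ω₂ ≈ 151 rad/s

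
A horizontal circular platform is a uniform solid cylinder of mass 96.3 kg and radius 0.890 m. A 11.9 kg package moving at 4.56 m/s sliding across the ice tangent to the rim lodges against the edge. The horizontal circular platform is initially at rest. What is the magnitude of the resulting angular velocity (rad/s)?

|ω_f| ≈ 1.02 rad/s

About the central axle the impulsive forces during the collision are internal, so angular momentum about that axis is conserved.
I_p = ½(96.3)(0.890)² = 38.14 kg·m². Taking the sense of the package's angular momentum as positive, L_{package} = m v R = (11.9)(4.56)(0.890) = 48.29 kg·m²/s.
L_i = 0 + 48.29 = 48.29 kg·m²/s.
After sticking, I_f = I_p + m R² = 38.14 + (11.9)(0.890)² = 47.57 kg·m².
ω_f = L_i / I_f = 48.29 / 47.57 = 1.015 rad/s.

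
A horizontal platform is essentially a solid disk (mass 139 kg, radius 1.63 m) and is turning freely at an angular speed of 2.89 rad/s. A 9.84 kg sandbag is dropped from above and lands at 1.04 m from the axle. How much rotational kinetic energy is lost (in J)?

No external torque acts about the axle; L_before = L_after.
I_p = ½(139)(1.63)² = 184.7 kg·m².
Added inertia Σmr² = (9.84)(1.04)² = 10.64 kg·m²; I_f = 184.7 + 10.64 = 195.3 kg·m².
ω_f = I_p ω_i / I_f = (184.7)(2.89) / 195.3 = 2.733 rad/s.
KE_i = ½(184.7)(2.890 rad/s)² = 771.1 J; KE_f = ½(195.3)(2.733)² = 729.1 J.

energy lost ≈ 42.0 J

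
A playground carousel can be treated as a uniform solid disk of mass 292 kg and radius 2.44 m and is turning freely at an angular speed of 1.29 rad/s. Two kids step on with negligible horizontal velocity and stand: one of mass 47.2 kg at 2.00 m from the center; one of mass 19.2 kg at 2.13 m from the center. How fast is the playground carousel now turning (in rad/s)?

ω_f ≈ 0.979 rad/s

The added mass arrives with no angular momentum about the center, and any external torque about the center is negligible, so the system's angular momentum is conserved.
I_p = ½(292)(2.44)² = 869.2 kg·m².
Added inertia Σmr² = (47.2)(2.00)² + (19.2)(2.13)² = 275.9 kg·m²; I_f = 869.2 + 275.9 = 1145 kg·m².
ω_f = I_p ω_i / I_f = (869.2)(1.29) / 1145 = 0.9792 rad/s.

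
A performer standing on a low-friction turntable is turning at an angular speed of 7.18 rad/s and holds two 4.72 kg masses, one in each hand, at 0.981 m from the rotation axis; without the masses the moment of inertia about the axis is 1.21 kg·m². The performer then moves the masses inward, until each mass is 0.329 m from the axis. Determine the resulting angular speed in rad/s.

ω₂ ≈ 33.1 rad/s

No external torque acts about the spin axis, so angular momentum is conserved.
I₁ = 1.21 + 2(4.72)(0.981)² = 10.29 kg·m²; I₂ = 1.21 + 2(4.72)(0.329)² = 2.232 kg·m².
ω₂ = I₁ω₁ / I₂ = (10.29)(7.18 rad/s) / (2.232) = 33.12 rad/s.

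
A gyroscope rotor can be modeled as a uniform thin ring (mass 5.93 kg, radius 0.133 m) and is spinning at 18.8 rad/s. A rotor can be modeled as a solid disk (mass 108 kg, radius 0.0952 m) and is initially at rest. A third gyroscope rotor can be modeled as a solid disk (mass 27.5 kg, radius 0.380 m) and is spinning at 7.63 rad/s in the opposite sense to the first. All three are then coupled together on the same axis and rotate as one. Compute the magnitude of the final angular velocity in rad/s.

The coupling torques are internal; angular momentum about the shared axis is conserved.
Moments of inertia: I_A = (5.93)(0.133)² = 0.1049 kg·m²; I_B = ½(108)(0.0952)² = 0.4894 kg·m²; I_C = ½(27.5)(0.380)² = 1.985 kg·m².
Taking A's sense as positive: L = (0.1049)(18.8) − (1.985)(7.63) = -13.18 kg·m²·rad/s.
Combined I = 0.1049 + 0.4894 + 1.985 = 2.580 kg·m².
ω_f = L / I = -13.18 / 2.580 = -5.108 rad/s.

|ω_f| ≈ 5.11 rad/s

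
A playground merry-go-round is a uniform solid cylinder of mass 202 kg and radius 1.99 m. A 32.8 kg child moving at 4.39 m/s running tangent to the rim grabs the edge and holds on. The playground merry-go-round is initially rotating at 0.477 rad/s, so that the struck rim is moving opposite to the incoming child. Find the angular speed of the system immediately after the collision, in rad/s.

|ω_f| ≈ 0.181 rad/s

About the axle the impulsive forces during the collision are internal, so angular momentum about that axis is conserved.
I_p = ½(202)(1.99)² = 400.0 kg·m². Taking the sense of the child's angular momentum as positive, L_{child} = m v R = (32.8)(4.39)(1.99) = 286.5 kg·m²/s.
L_i = −I_p ω_p + m v R = −(400.0)(0.477) + 286.5 = 95.76 kg·m²/s.
After sticking, I_f = I_p + m R² = 400.0 + (32.8)(1.99)² = 529.9 kg·m².
ω_f = L_i / I_f = 95.76 / 529.9 = 0.1807 rad/s.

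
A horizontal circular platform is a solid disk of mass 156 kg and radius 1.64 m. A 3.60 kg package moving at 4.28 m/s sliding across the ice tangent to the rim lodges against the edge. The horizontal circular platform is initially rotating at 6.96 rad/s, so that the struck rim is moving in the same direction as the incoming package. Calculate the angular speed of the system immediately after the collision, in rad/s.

About the central axle the impulsive forces during the collision are internal, so angular momentum about that axis is conserved.
I_p = ½(156)(1.64)² = 209.8 kg·m². Taking the sense of the package's angular momentum as positive, L_{package} = m v R = (3.60)(4.28)(1.64) = 25.27 kg·m²/s.
L_i = +I_p ω_p + m v R = +(209.8)(6.96) + 25.27 = 1485 kg·m²/s.
After sticking, I_f = I_p + m R² = 209.8 + (3.60)(1.64)² = 219.5 kg·m².
ω_f = L_i / I_f = 1485 / 219.5 = 6.768 rad/s.

|ω_f| ≈ 6.77 rad/s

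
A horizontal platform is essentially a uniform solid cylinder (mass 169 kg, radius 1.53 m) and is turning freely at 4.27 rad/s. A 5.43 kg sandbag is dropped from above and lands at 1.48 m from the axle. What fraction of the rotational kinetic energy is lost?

No external torque acts about the axle; L_before = L_after.
I_p = ½(169)(1.53)² = 197.8 kg·m².
Added inertia Σmr² = (5.43)(1.48)² = 11.89 kg·m²; I_f = 197.8 + 11.89 = 209.7 kg·m².
ω_f = I_p ω_i / I_f = (197.8)(4.27) / 209.7 = 4.028 rad/s.
KE_i = ½(197.8)(4.270 rad/s)² = 1803 J; KE_f = ½(209.7)(4.028)² = 1701 J.
Fraction lost = 0.05672.

fraction ≈ 0.0567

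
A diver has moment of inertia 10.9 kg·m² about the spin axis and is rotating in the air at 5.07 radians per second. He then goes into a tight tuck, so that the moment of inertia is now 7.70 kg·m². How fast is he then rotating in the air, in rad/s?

ω₂ ≈ 7.18 rad/s

No external torque acts about the spin axis, so angular momentum is conserved.
ω₂ = I₁ω₁ / I₂ = (10.90)(5.07 rad/s) / (7.700) = 7.177 rad/s.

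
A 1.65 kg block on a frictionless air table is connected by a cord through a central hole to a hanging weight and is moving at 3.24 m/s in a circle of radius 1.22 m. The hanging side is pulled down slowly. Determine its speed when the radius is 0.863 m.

Central (radial) force ⇒ zero torque about the center ⇒ m v r is constant.
v₂ = v₁ r₁ / r₂ = (3.24)(1.22) / (0.863) = 4.580 m/s.

v₂ ≈ 4.58 m/s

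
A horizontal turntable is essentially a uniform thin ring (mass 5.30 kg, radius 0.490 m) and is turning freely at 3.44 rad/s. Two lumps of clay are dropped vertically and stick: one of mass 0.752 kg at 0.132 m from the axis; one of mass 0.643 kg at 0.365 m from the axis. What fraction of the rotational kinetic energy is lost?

The added mass arrives with no angular momentum about the axis, and any external torque about the axis is negligible, so the system's angular momentum is conserved.
I_p = (5.30)(0.490)² = 1.273 kg·m².
Added inertia Σmr² = (0.752)(0.132)² + (0.643)(0.365)² = 0.09877 kg·m²; I_f = 1.273 + 0.09877 = 1.371 kg·m².
ω_f = I_p ω_i / I_f = (1.273)(3.44) / 1.371 = 3.192 rad/s.
KE_i = ½(1.273)(3.440 rad/s)² = 7.529 J; KE_f = ½(1.371)(3.192)² = 6.987 J.
Fraction lost = 0.07202.

fraction ≈ 0.0720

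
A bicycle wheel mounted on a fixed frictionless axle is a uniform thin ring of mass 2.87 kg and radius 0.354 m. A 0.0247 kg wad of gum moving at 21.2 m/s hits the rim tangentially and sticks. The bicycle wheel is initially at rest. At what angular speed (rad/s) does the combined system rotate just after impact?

|ω_f| ≈ 0.511 rad/s

The axle reaction passes through the axle and exerts no torque about it; angular momentum about the axle is conserved through the impact.
I_p = (2.87)(0.354)² = 0.3597 kg·m². Taking the sense of the wad of gum's angular momentum as positive, L_{wad} = m v R = (0.0247)(21.2)(0.354) = 0.1854 kg·m²/s.
L_i = 0 + 0.1854 = 0.1854 kg·m²/s.
After sticking, I_f = I_p + m R² = 0.3597 + (0.0247)(0.354)² = 0.3628 kg·m².
ω_f = L_i / I_f = 0.1854 / 0.3628 = 0.5110 rad/s.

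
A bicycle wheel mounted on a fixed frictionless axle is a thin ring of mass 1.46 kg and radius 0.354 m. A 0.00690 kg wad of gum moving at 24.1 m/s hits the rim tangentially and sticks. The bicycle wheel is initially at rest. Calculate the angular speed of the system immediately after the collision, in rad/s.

About the axle the impulsive forces during the collision are internal, so angular momentum about that axis is conserved.
I_p = (1.46)(0.354)² = 0.1830 kg·m². Taking the sense of the wad of gum's angular momentum as positive, L_{wad} = m v R = (0.00690)(24.1)(0.354) = 0.05887 kg·m²/s.
L_i = 0 + 0.05887 = 0.05887 kg·m²/s.
After sticking, I_f = I_p + m R² = 0.1830 + (0.00690)(0.354)² = 0.1838 kg·m².
ω_f = L_i / I_f = 0.05887 / 0.1838 = 0.3202 rad/s.

|ω_f| ≈ 0.320 rad/s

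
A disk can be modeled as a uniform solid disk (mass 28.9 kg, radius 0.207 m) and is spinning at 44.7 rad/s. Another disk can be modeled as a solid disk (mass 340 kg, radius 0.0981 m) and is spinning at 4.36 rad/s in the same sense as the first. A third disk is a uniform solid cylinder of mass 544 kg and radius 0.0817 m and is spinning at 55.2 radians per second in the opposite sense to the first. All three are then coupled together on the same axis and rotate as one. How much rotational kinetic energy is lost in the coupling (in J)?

No external torque acts about the common axis, so total angular momentum is conserved.
Moments of inertia: I_A = ½(28.9)(0.207)² = 0.6192 kg·m²; I_B = ½(340)(0.0981)² = 1.636 kg·m²; I_C = ½(544)(0.0817)² = 1.816 kg·m².
Taking A's sense as positive: L = (0.6192)(44.7) + (1.636)(4.36) − (1.816)(55.2) = -65.41 kg·m²·rad/s.
Combined I = 0.6192 + 1.636 + 1.816 = 4.071 kg·m².
ω_f = L / I = -65.41 / 4.071 = -16.07 rad/s.
KE_i = ½ΣIω² = 3400 J; KE_f = ½(4.071)(16.07)² = 525.5 J.

ΔKE lost ≈ 2870 J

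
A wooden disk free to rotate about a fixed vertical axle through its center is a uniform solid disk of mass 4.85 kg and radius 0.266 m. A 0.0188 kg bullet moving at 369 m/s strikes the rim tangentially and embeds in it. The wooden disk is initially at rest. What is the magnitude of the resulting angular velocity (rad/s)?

|ω_f| ≈ 10.7 rad/s

The axle reaction passes through the axle and exerts no torque about it; angular momentum about the axle is conserved through the impact.
I_p = ½(4.85)(0.266)² = 0.1716 kg·m². Taking the sense of the bullet's angular momentum as positive, L_{bullet} = m v R = (0.0188)(369)(0.266) = 1.845 kg·m²/s.
L_i = 0 + 1.845 = 1.845 kg·m²/s.
After sticking, I_f = I_p + m R² = 0.1716 + (0.0188)(0.266)² = 0.1729 kg·m².
ω_f = L_i / I_f = 1.845 / 0.1729 = 10.67 rad/s.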